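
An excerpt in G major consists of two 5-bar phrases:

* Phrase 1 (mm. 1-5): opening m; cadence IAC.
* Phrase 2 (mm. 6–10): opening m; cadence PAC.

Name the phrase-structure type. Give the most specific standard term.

Phrase 1 ends with an imperfect authentic cadence (weaker) and phrase 2 with a perfect authentic cadence (stronger): antecedent + consequent = a period.
The two phrases open with the same material (m / m), so the period is parallel.

parallel period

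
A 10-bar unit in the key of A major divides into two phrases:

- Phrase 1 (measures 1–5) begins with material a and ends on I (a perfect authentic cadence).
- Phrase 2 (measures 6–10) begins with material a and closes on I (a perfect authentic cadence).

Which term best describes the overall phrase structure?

repeated phrase

Both phrases have the same opening (a) and the same cadence (perfect authentic cadence): the second is a restatement, not a consequent, so this is a repeated phrase rather than a period.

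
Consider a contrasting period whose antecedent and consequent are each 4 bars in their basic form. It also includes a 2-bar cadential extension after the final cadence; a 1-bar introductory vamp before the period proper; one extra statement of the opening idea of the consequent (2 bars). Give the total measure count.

13 measures

Basic contrasting period: 4 + 4 = 8 bars.
8 (basic form) + 2 (cadential extension) + 1 (introduction) + 2 (extra statement) = 13.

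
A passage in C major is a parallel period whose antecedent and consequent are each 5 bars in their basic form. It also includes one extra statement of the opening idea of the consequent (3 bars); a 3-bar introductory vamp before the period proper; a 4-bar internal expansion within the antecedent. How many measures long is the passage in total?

20 measures

Basic parallel period: 5 + 5 = 10 bars.
10 (basic form) + 3 (extra statement) + 3 (introduction) + 4 (internal expansion) = 20.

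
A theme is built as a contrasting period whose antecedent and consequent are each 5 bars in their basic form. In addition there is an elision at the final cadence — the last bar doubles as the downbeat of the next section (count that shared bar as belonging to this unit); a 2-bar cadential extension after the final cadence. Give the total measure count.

Basic contrasting period: 5 + 5 = 10 bars.
10 (basic form) + 2 (cadential extension) = 12.
The elision shares a bar with the next section but does not change this unit's count.

12 measures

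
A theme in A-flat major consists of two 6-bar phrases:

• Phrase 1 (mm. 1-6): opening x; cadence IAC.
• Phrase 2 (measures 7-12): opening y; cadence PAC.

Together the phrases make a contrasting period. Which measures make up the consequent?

measures 7–12

The phrase ending with the weaker cadence (imperfect authentic cadence) is the antecedent; the one ending more conclusively (perfect authentic cadence) is the consequent. The consequent is measures 7–12.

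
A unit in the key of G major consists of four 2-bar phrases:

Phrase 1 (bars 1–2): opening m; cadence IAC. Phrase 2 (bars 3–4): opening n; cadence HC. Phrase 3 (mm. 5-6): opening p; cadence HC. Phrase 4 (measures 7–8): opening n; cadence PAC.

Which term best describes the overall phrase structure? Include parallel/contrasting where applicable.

Four phrases in two halves: the first half (mm. 1-4) ends with a half cadence, the second (mm. 5–8) with a perfect authentic cadence — a large antecedent–consequent pair, i.e. a double period.
Phrase 3 begins with different material from phrase 1, making it contrasting.

contrasting double period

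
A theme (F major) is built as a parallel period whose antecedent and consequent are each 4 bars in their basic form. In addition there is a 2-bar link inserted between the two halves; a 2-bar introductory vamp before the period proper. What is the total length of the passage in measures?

12 measures

Basic parallel period: 4 + 4 = 8 bars.
8 (basic form) + 2 (link) + 2 (introduction) = 12.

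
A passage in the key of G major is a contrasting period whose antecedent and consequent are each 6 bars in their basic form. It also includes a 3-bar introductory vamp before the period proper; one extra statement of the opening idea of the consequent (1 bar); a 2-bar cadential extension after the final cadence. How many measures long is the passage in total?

18 measures

Basic contrasting period: 6 + 6 = 12 bars.
12 (basic form) + 3 (introduction) + 1 (extra statement) + 2 (cadential extension) = 18.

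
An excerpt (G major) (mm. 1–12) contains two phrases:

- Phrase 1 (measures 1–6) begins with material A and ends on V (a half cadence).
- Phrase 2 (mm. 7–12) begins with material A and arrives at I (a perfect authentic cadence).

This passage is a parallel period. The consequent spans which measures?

measures 7–12

The antecedent is the phrase ending with the weaker cadence (half cadence, phrase 1) and the consequent the one ending more conclusively (perfect authentic cadence, phrase 2); the consequent is mm. 7–12.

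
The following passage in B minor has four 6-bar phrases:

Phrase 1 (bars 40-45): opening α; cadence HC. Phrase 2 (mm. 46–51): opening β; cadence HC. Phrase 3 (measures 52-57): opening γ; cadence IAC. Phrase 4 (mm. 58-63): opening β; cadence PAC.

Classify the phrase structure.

Four phrases in two halves: the first half (measures 40-51) ends with a half cadence, the second (mm. 52–63) with a perfect authentic cadence — a large antecedent–consequent pair, i.e. a double period.
Phrase 3 begins with different material from phrase 1, making it contrasting.

contrasting double period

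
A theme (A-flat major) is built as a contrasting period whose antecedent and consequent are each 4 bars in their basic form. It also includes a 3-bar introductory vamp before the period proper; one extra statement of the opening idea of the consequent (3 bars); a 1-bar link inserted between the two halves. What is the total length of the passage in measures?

15 measures

Basic contrasting period: 4 + 4 = 8 bars.
8 (basic form) + 3 (introduction) + 3 (extra statement) + 1 (link) = 15.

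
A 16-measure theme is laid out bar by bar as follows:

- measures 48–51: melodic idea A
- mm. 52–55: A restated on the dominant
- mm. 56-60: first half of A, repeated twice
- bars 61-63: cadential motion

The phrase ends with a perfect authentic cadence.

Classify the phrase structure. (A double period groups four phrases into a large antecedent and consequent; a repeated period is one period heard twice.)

Basic idea (bars 48-51) + its repetition (mm. 52–55) form the presentation; fragmentation and cadence (mm. 56–63) form the continuation — the 16-bar whole is a sentence.

sentence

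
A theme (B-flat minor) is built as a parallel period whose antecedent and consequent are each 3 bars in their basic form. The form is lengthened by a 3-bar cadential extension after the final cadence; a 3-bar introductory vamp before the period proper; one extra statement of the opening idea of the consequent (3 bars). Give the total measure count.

Basic parallel period: 3 + 3 = 6 bars.
6 (basic form) + 3 (cadential extension) + 3 (introduction) + 3 (extra statement) = 15.

15 measures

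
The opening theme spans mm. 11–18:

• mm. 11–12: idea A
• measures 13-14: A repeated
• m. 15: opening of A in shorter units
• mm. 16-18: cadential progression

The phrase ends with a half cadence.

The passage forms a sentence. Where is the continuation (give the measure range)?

After the presentation (mm. 11–14), the continuation covers the fragmentation through the cadence: mm. 15-18.

measures 15–18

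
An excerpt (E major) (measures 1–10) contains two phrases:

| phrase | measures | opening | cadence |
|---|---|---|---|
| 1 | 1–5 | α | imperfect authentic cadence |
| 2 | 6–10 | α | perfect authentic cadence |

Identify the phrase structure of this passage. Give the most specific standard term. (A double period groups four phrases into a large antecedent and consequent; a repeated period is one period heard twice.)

parallel period

Phrase 1 ends with an imperfect authentic cadence (weaker) and phrase 2 with a perfect authentic cadence (stronger): antecedent + consequent = a period.
The two phrases open with the same material (α / α), so the period is parallel.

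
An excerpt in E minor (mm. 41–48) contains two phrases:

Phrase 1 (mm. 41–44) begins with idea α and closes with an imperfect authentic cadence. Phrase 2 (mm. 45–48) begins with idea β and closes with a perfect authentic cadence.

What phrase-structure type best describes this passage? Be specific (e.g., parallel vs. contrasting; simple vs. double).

contrasting period

Phrase 1 ends with an imperfect authentic cadence (weaker) and phrase 2 with a perfect authentic cadence (stronger): antecedent + consequent = a period.
The two phrases open with different material (α / β), so the period is contrasting.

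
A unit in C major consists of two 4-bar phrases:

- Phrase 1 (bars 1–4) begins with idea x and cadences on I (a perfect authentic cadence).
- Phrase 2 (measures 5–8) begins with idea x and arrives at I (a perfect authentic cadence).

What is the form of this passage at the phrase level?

Both phrases have the same opening (x) and the same cadence (perfect authentic cadence): the second is a restatement, not a consequent, so this is a repeated phrase rather than a period.

repeated phrase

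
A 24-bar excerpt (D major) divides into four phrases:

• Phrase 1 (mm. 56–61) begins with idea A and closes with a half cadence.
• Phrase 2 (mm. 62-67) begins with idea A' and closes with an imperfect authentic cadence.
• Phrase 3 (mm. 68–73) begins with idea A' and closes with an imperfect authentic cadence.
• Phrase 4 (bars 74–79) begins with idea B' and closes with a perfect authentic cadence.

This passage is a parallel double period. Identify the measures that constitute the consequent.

measures 68–79

In a double period the four phrases pair into a large antecedent (phrases 1–2, ending imperfect authentic cadence) and a large consequent (phrases 3–4, ending perfect authentic cadence). The consequent spans mm. 68–79.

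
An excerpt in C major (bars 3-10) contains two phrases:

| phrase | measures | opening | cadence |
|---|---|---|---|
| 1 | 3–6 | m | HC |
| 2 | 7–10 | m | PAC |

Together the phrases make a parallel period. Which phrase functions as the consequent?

phrase 2

The phrase ending with the weaker cadence (half cadence) is the antecedent; the one ending more conclusively (perfect authentic cadence) is the consequent. The consequent is phrase 2.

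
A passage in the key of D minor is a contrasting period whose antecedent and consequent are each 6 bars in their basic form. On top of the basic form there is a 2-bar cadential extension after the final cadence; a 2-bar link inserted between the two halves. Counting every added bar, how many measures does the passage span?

16 measures

Basic contrasting period: 6 + 6 = 12 bars.
12 (basic form) + 2 (cadential extension) + 2 (link) = 16.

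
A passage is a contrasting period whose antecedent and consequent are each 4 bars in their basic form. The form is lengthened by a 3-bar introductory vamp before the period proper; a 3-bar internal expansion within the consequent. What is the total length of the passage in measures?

14 measures

Basic contrasting period: 4 + 4 = 8 bars.
8 (basic form) + 3 (introduction) + 3 (internal expansion) = 14.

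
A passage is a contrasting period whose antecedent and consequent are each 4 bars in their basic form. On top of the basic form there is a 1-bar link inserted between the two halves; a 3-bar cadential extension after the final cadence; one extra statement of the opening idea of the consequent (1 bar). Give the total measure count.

13 measures

Basic contrasting period: 4 + 4 = 8 bars.
8 (basic form) + 1 (link) + 3 (cadential extension) + 1 (extra statement) = 13.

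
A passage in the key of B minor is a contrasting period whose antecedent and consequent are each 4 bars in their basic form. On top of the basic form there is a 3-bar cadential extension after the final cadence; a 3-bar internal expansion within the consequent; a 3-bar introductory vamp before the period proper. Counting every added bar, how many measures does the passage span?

Basic contrasting period: 4 + 4 = 8 bars.
8 (basic form) + 3 (cadential extension) + 3 (internal expansion) + 3 (introduction) = 17.

17 measures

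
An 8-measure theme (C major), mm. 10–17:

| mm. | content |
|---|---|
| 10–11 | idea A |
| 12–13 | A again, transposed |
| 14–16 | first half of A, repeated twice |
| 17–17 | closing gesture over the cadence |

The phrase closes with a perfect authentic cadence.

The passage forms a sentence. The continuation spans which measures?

measures 14–17

After the presentation (mm. 10–13), the continuation covers the fragmentation through the cadence: measures 14–17.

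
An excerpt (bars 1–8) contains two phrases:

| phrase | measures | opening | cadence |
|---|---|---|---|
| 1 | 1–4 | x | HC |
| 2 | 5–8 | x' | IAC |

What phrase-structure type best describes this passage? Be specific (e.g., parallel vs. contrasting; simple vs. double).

Phrase 1 ends with a half cadence (weaker) and phrase 2 with an imperfect authentic cadence (stronger): antecedent + consequent = a period.
The two phrases open with the same material (x / x'), so the period is parallel.

parallel period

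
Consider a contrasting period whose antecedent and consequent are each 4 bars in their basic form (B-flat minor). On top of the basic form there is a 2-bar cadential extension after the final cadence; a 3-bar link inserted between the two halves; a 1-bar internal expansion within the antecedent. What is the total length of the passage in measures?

Basic contrasting period: 4 + 4 = 8 bars.
8 (basic form) + 2 (cadential extension) + 3 (link) + 1 (internal expansion) = 14.

14 measures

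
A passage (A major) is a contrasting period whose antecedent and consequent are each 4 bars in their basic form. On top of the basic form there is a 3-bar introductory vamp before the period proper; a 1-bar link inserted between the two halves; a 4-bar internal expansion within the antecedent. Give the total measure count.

Basic contrasting period: 4 + 4 = 8 bars.
8 (basic form) + 3 (introduction) + 1 (link) + 4 (internal expansion) = 16.

16 measures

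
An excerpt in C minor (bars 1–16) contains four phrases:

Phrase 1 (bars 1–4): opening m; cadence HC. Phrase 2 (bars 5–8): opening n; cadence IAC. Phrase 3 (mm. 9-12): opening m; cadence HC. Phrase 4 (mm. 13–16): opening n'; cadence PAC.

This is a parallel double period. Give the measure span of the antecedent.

measures 1–8

In a double period the first pair of phrases (ending imperfect authentic cadence) is the large antecedent and the second pair (ending perfect authentic cadence) is the large consequent; the antecedent is measures 1–8.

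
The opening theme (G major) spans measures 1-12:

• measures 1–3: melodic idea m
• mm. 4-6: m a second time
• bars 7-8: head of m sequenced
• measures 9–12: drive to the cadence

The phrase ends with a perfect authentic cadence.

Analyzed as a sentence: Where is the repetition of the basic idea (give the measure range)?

measures 4–6

The presentation of a sentence is the basic idea (measures 1-3) plus its repetition (mm. 4–6); the repetition of the basic idea is therefore bars 4-6.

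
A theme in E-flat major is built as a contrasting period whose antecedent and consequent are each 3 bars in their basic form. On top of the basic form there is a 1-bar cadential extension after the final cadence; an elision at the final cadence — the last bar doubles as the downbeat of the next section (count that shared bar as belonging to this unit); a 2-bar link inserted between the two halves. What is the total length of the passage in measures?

9 measures

Basic contrasting period: 3 + 3 = 6 bars.
6 (basic form) + 1 (cadential extension) + 2 (link) = 9.
The elision shares a bar with the next section but does not change this unit's count.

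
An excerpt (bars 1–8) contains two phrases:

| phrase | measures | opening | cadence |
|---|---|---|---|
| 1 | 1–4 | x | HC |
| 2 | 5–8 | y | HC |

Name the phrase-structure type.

phrase group

The second phrase closes with a half cadence, which is not stronger than the first phrase's half cadence; without a weak→strong cadential pair there is no antecedent–consequent relationship, so this is a phrase group rather than a period.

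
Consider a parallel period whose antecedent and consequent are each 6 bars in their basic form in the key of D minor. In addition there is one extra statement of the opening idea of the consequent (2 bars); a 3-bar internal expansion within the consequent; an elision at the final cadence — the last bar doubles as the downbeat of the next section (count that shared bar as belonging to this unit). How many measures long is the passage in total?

17 measures

Basic parallel period: 6 + 6 = 12 bars.
12 (basic form) + 2 (extra statement) + 3 (internal expansion) = 17.
The elision shares a bar with the next section but does not change this unit's count.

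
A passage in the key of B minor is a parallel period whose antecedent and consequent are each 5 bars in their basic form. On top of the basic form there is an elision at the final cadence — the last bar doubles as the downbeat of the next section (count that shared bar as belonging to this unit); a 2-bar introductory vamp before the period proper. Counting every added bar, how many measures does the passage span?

Basic parallel period: 5 + 5 = 10 bars.
10 (basic form) + 2 (introduction) = 12.
The elision shares a bar with the next section but does not change this unit's count.

12 measures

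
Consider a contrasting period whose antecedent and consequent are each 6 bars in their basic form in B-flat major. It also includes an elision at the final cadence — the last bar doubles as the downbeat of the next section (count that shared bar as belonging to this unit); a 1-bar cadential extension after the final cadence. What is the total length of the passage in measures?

13 measures

Basic contrasting period: 6 + 6 = 12 bars.
12 (basic form) + 1 (cadential extension) = 13.
The elision shares a bar with the next section but does not change this unit's count.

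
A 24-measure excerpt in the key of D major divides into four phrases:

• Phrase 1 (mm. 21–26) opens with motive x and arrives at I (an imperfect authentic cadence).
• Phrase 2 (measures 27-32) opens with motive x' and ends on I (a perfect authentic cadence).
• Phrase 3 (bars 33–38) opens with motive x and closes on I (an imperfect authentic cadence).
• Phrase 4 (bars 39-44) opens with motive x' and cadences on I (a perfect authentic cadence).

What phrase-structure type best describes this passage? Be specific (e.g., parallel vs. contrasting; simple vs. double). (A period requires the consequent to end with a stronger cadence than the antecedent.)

The cadence pattern IAC–PAC–IAC–PAC is weak–strong twice, and phrases 3–4 restate phrases 1–2: a period heard twice, not a double period (which would end weakly at phrase 2).

repeated period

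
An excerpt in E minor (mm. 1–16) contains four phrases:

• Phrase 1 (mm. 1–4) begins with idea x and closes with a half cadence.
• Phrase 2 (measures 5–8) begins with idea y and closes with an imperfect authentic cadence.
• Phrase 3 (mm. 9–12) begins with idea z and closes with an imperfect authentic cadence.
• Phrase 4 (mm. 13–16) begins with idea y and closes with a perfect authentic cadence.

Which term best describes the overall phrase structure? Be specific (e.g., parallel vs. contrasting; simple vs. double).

contrasting double period

Four phrases in two halves: the first half (bars 1-8) ends with an imperfect authentic cadence, the second (mm. 9–16) with a perfect authentic cadence — a large antecedent–consequent pair, i.e. a double period.
Phrase 3 begins with different material from phrase 1, making it contrasting.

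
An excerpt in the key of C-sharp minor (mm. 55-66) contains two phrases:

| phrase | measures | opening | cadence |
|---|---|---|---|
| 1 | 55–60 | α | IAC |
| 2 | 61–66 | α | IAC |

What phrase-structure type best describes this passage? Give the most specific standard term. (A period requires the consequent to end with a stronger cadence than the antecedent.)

Both phrases have the same opening (α) and the same cadence (imperfect authentic cadence): the second is a restatement, not a consequent, so this is a repeated phrase rather than a period.

repeated phrase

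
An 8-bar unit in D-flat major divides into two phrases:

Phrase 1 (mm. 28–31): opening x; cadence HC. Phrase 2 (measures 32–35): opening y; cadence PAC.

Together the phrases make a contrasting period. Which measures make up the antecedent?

The phrase ending with the weaker cadence (half cadence) is the antecedent; the one ending more conclusively (perfect authentic cadence) is the consequent. The antecedent is measures 28–31.

measures 28–31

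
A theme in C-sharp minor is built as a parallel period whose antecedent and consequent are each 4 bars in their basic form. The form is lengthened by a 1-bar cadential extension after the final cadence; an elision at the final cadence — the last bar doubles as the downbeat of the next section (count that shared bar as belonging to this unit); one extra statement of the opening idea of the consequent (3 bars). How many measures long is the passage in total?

12 measures

Basic parallel period: 4 + 4 = 8 bars.
8 (basic form) + 1 (cadential extension) + 3 (extra statement) = 12.
The elision shares a bar with the next section but does not change this unit's count.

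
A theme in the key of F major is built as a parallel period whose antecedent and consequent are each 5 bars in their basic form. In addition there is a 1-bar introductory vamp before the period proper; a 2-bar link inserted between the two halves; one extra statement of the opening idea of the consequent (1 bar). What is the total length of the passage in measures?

14 measures

Basic parallel period: 5 + 5 = 10 bars.
10 (basic form) + 1 (introduction) + 2 (link) + 1 (extra statement) = 14.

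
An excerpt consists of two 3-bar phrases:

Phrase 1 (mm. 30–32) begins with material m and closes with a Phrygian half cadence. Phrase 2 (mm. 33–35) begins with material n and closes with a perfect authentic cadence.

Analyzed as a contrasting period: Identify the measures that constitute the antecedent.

The antecedent is the phrase ending with the weaker cadence (Phrygian half cadence, phrase 1) and the consequent the one ending more conclusively (perfect authentic cadence, phrase 2); the antecedent is mm. 30-32.

measures 30–32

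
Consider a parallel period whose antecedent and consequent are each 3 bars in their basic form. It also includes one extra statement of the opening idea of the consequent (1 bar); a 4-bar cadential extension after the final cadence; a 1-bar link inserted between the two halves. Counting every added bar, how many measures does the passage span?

12 measures

Basic parallel period: 3 + 3 = 6 bars.
6 (basic form) + 1 (extra statement) + 4 (cadential extension) + 1 (link) = 12.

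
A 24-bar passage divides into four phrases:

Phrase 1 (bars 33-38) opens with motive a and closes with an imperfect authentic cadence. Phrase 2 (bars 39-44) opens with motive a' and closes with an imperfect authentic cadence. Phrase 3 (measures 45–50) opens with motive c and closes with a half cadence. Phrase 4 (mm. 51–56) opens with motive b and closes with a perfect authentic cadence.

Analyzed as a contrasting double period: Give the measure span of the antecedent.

measures 33–44

In a double period the four phrases pair into a large antecedent (phrases 1–2, ending imperfect authentic cadence) and a large consequent (phrases 3–4, ending perfect authentic cadence). The antecedent spans mm. 33–44.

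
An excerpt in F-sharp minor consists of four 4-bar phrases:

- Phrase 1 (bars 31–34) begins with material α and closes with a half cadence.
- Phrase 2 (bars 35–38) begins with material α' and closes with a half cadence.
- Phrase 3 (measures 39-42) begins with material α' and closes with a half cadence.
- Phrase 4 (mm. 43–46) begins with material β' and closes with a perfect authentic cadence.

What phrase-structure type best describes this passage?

Four phrases in two halves: the first half (mm. 31-38) ends with a half cadence, the second (measures 39–46) with a perfect authentic cadence — a large antecedent–consequent pair, i.e. a double period.
Phrase 3 begins with the same material as phrase 1, making it parallel.

parallel double period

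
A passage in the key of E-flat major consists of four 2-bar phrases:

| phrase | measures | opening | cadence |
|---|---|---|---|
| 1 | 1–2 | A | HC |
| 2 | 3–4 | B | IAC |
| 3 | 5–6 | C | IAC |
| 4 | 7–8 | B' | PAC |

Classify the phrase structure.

contrasting double period

Four phrases in two halves: the first half (mm. 1–4) ends with an imperfect authentic cadence, the second (bars 5-8) with a perfect authentic cadence — a large antecedent–consequent pair, i.e. a double period.
Phrase 3 begins with different material from phrase 1, making it contrasting.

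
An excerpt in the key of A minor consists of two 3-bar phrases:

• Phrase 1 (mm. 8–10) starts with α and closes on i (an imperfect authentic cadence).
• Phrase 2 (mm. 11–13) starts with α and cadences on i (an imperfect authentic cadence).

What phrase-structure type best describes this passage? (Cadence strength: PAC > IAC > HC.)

Both phrases have the same opening (α) and the same cadence (imperfect authentic cadence): the second is a restatement, not a consequent, so this is a repeated phrase rather than a period.

repeated phrase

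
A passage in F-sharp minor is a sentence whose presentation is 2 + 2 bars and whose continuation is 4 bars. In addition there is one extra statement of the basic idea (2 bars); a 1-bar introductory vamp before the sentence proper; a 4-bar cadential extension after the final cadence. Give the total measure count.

Basic sentence: 2 + 2 + 4 = 8 bars.
8 (basic form) + 2 (extra statement) + 1 (introduction) + 4 (cadential extension) = 15.

15 measures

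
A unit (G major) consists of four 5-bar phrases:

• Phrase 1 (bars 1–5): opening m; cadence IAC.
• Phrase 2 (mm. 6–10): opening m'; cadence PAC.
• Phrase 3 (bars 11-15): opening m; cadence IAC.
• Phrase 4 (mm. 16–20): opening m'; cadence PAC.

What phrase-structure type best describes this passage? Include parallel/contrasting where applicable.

The cadence pattern IAC–PAC–IAC–PAC is weak–strong twice, and phrases 3–4 restate phrases 1–2: a period heard twice, not a double period (which would end weakly at phrase 2).

repeated period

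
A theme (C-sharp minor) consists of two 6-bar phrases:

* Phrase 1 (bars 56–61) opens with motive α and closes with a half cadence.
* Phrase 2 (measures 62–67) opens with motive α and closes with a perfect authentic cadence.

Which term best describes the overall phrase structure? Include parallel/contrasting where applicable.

Phrase 1 ends with a half cadence (weaker) and phrase 2 with a perfect authentic cadence (stronger): antecedent + consequent = a period.
The two phrases open with the same material (α / α), so the period is parallel.

parallel period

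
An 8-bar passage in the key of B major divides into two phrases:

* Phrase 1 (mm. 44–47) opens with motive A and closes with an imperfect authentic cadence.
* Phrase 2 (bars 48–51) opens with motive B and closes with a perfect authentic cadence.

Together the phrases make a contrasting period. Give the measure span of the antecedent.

The phrase ending with the weaker cadence (imperfect authentic cadence) is the antecedent; the one ending more conclusively (perfect authentic cadence) is the consequent. The antecedent is measures 44–47.

measures 44–47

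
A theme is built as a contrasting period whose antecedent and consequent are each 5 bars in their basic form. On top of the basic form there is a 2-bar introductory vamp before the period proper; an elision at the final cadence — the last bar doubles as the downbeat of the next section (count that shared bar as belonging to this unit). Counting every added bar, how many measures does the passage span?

12 measures

Basic contrasting period: 5 + 5 = 10 bars.
10 (basic form) + 2 (introduction) = 12.
The elision shares a bar with the next section but does not change this unit's count.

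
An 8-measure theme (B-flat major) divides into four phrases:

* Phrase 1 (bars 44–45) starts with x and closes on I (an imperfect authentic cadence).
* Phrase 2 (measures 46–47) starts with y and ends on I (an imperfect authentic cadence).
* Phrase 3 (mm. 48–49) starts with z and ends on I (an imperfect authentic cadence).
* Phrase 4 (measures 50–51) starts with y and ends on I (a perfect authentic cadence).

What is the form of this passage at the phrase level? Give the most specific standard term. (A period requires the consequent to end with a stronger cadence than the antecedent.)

contrasting double period

Four phrases in two halves: the first half (measures 44-47) ends with an imperfect authentic cadence, the second (measures 48–51) with a perfect authentic cadence — a large antecedent–consequent pair, i.e. a double period.
Phrase 3 begins with different material from phrase 1, making it contrasting.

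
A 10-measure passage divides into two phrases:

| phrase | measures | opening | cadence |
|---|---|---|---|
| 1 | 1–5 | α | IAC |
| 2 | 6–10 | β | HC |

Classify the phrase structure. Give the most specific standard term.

phrase group

The second phrase closes with a half cadence, which is not stronger than the first phrase's imperfect authentic cadence; without a weak→strong cadential pair there is no antecedent–consequent relationship, so this is a phrase group rather than a period.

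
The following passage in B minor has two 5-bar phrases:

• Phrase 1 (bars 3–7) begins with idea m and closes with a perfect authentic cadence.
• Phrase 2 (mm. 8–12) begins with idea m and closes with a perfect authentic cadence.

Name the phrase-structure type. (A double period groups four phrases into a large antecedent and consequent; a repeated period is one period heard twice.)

repeated phrase

Both phrases have the same opening (m) and the same cadence (perfect authentic cadence): the second is a restatement, not a consequent, so this is a repeated phrase rather than a period.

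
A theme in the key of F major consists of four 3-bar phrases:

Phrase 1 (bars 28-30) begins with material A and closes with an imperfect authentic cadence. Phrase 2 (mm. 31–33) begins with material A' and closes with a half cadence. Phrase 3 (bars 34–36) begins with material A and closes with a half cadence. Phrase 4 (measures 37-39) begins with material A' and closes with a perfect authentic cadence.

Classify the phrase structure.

parallel double period

Four phrases in two halves: the first half (mm. 28-33) ends with a half cadence, the second (mm. 34-39) with a perfect authentic cadence — a large antecedent–consequent pair, i.e. a double period.
Phrase 3 begins with the same material as phrase 1, making it parallel.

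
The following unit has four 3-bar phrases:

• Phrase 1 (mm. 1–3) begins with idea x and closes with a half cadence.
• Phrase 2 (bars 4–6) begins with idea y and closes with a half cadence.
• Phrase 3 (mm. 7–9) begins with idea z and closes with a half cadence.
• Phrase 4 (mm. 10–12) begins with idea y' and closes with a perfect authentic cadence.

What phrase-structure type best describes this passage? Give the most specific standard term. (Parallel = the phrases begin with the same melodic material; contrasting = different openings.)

contrasting double period

Four phrases in two halves: the first half (mm. 1-6) ends with a half cadence, the second (mm. 7–12) with a perfect authentic cadence — a large antecedent–consequent pair, i.e. a double period.
Phrase 3 begins with different material from phrase 1, making it contrasting.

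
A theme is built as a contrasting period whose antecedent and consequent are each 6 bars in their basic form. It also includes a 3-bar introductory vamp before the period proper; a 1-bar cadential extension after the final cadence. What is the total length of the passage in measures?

16 measures

Basic contrasting period: 6 + 6 = 12 bars.
12 (basic form) + 3 (introduction) + 1 (cadential extension) = 16.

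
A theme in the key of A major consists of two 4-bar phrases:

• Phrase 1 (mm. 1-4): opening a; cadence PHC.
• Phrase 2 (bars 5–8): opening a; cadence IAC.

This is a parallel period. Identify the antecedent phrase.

The phrase ending with the weaker cadence (Phrygian half cadence) is the antecedent; the one ending more conclusively (imperfect authentic cadence) is the consequent. The antecedent is phrase 1.

phrase 1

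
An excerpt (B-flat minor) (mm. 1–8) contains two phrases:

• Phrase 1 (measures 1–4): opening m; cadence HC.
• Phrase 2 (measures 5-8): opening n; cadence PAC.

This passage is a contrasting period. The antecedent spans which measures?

The antecedent is the phrase ending with the weaker cadence (half cadence, phrase 1) and the consequent the one ending more conclusively (perfect authentic cadence, phrase 2); the antecedent is mm. 1–4.

measures 1–4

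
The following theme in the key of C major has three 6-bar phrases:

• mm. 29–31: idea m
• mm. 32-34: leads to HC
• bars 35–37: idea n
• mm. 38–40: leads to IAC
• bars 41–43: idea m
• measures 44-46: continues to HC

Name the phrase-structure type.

The final phrase closes with a half cadence, which is not stronger than the preceding imperfect authentic cadence; the 3 phrases lack an overall antecedent–consequent design and so form a phrase group.

phrase group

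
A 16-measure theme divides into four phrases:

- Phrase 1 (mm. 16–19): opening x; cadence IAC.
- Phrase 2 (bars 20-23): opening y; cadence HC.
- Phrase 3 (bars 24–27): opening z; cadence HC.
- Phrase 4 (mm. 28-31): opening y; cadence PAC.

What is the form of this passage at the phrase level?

Four phrases in two halves: the first half (bars 16–23) ends with a half cadence, the second (mm. 24–31) with a perfect authentic cadence — a large antecedent–consequent pair, i.e. a double period.
Phrase 3 begins with different material from phrase 1, making it contrasting.

contrasting double period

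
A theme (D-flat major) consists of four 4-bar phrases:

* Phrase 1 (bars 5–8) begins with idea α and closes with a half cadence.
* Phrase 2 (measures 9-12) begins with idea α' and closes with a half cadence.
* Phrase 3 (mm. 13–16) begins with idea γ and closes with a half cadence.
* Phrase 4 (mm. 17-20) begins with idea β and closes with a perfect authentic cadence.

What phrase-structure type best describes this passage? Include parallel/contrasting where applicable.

contrasting double period

Four phrases in two halves: the first half (mm. 5–12) ends with a half cadence, the second (measures 13–20) with a perfect authentic cadence — a large antecedent–consequent pair, i.e. a double period.
Phrase 3 begins with different material from phrase 1, making it contrasting.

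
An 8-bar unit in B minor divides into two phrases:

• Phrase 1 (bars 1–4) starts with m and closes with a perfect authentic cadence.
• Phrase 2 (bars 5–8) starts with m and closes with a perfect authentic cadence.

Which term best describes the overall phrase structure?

Both phrases have the same opening (m) and the same cadence (perfect authentic cadence): the second is a restatement, not a consequent, so this is a repeated phrase rather than a period.

repeated phrase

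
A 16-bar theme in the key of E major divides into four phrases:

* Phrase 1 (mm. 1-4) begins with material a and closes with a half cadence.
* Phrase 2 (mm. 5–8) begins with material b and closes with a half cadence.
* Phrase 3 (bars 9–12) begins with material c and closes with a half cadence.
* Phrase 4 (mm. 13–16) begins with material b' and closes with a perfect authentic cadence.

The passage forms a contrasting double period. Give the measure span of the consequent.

measures 9–16

In a double period the four phrases pair into a large antecedent (phrases 1–2, ending half cadence) and a large consequent (phrases 3–4, ending perfect authentic cadence). The consequent spans mm. 9-16.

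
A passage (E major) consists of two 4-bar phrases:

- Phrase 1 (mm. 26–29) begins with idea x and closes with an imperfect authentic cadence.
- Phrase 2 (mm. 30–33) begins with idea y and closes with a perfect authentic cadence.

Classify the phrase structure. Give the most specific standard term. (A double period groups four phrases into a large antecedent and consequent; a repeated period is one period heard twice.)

Phrase 1 ends with an imperfect authentic cadence (weaker) and phrase 2 with a perfect authentic cadence (stronger): antecedent + consequent = a period.
The two phrases open with different material (x / y), so the period is contrasting.

contrasting period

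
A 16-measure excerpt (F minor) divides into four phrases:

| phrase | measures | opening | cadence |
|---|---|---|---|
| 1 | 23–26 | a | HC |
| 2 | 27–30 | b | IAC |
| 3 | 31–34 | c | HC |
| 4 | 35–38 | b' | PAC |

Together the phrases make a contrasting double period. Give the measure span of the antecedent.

measures 23–30

In a double period the first pair of phrases (ending imperfect authentic cadence) is the large antecedent and the second pair (ending perfect authentic cadence) is the large consequent; the antecedent is measures 23–30.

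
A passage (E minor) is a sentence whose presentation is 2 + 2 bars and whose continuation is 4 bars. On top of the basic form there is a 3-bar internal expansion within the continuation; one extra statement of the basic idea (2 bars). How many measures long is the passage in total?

13 measures

Basic sentence: 2 + 2 + 4 = 8 bars.
8 (basic form) + 3 (internal expansion) + 2 (extra statement) = 13.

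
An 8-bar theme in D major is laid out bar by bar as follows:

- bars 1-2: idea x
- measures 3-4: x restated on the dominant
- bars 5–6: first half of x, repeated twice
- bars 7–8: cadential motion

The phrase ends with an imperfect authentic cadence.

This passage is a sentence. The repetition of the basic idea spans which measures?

measures 3–4

The presentation of a sentence is the basic idea (mm. 1–2) plus its repetition (mm. 3–4); the repetition of the basic idea is therefore mm. 3–4.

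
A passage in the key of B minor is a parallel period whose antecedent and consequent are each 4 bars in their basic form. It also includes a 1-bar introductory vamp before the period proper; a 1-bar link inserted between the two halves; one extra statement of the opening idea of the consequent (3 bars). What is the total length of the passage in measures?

13 measures

Basic parallel period: 4 + 4 = 8 bars.
8 (basic form) + 1 (introduction) + 1 (link) + 3 (extra statement) = 13.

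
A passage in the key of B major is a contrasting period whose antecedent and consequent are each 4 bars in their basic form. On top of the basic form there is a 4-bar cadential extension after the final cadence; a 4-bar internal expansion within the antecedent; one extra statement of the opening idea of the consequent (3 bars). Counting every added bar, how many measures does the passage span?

19 measures

Basic contrasting period: 4 + 4 = 8 bars.
8 (basic form) + 4 (cadential extension) + 4 (internal expansion) + 3 (extra statement) = 19.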